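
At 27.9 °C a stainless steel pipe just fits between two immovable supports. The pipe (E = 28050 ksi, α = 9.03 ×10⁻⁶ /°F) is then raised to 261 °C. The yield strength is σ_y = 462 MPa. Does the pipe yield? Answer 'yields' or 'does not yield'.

E = 28050 ksi = 193.4 GPa.
α = 9.03×10⁻⁶/°F × 9/5 = 16.3×10⁻⁶/K.
ΔT = 233.1 K. Constrained thermal stress σ = E·α·ΔT = 193.4×10³ MPa × 16.3×10⁻⁶ × 233.1 = 733 MPa (compressive).
Compare to σ_y = 462 MPa: σ ≥ σ_y, so it yields.

yields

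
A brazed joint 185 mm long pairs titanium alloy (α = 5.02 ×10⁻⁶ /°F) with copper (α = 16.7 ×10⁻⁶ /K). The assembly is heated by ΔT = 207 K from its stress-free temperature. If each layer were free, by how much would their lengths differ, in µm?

titanium alloy: α = 5.02×10⁻⁶/°F × 9/5 = 9.04×10⁻⁶/K.
Δα = |9.04 − 16.7|×10⁻⁶/K = 7.66×10⁻⁶/K.
ΔL_mismatch = Δα·L·ΔT = 7.66×10⁻⁶ × 185.0 mm × 207.0 K = 293 µm.

293 µm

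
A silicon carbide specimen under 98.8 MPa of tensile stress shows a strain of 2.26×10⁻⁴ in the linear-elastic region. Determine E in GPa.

E = σ/ε = 98.8 MPa / 2.26×10⁻⁴ = 437200 MPa = 437 GPa.

437 GPa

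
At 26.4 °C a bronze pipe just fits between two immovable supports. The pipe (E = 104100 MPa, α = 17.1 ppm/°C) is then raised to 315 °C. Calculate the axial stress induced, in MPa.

514 MPa

E = 104100 MPa = 104.1 GPa.
ΔT = 288.6 K. Constrained thermal stress σ = E·α·ΔT = 104.1×10³ MPa × 17.1×10⁻⁶ × 288.6 = 514 MPa (compressive).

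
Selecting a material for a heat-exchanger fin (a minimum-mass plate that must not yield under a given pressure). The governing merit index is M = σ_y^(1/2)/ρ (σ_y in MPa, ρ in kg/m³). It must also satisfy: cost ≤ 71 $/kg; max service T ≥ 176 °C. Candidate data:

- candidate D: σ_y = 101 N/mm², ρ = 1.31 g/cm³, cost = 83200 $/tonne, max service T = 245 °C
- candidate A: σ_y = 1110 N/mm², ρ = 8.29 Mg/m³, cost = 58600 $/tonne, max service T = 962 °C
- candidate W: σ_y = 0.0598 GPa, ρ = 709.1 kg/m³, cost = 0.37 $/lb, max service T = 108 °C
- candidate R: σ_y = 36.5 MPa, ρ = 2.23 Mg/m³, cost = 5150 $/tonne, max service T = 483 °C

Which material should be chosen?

candidate A

Screen on constraints: cost ≤ 71 $/kg; max service T ≥ 176 °C. Survivors: candidate A, candidate R.
Putting every candidate on a common basis:
  candidate A: σ_y = 1110 MPa, ρ = 8290 kg/m³
  candidate R: σ_y = 36.50 MPa, ρ = 2230 kg/m³
  candidate A: M = 4.02×10⁻³
  candidate R: M = 2.71×10⁻³
Candidate A ranks first.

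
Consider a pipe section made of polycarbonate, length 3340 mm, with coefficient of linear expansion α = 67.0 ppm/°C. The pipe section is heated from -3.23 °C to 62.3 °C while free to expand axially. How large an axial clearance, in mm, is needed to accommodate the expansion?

14.7 mm

ΔT = 62.3 − (-3.23) = 65.53 K.
ΔL = α·L₀·ΔT = 67.0×10⁻⁶ × 3340 mm × 65.53 K = 14.7 mm.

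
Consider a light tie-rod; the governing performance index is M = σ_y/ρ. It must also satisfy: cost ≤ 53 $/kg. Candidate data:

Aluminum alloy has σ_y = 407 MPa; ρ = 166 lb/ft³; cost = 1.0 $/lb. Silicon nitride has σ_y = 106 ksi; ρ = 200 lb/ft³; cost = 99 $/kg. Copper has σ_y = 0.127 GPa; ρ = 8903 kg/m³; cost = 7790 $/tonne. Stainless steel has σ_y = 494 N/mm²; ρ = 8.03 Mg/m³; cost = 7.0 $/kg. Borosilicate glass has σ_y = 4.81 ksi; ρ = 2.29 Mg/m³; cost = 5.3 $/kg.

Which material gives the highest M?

aluminum alloy

Screen on constraints: cost ≤ 53 $/kg. Survivors: aluminum alloy, copper, stainless steel, borosilicate glass.
Putting every candidate on a common basis:
  aluminum alloy: σ_y = 407.0 MPa, ρ = 2659 kg/m³
  copper: σ_y = 127.0 MPa, ρ = 8903 kg/m³
  stainless steel: σ_y = 494.0 MPa, ρ = 8030 kg/m³
  borosilicate glass: σ_y = 33.16 MPa, ρ = 2290 kg/m³
  aluminum alloy: M = 153 kN·m/kg
  stainless steel: M = 61.5 kN·m/kg
  borosilicate glass: M = 14.5 kN·m/kg
  copper: M = 14.3 kN·m/kg
Highest index: aluminum alloy.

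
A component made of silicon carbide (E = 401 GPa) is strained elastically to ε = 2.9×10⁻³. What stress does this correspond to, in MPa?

1160 MPa

σ = E·ε = 401000 MPa × 2.9×10⁻³ = 1160 MPa.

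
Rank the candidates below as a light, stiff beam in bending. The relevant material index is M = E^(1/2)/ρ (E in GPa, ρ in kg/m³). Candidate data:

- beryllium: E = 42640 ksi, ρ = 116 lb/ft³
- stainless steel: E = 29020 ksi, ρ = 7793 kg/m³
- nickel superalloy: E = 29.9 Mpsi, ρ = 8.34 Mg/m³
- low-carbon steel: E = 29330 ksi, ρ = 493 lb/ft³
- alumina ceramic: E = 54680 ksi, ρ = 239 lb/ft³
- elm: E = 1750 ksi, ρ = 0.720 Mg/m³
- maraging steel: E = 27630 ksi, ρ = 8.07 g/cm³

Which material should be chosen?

Normalizing units and computing the index:
  beryllium: E = 294.0 GPa, ρ = 1858 kg/m³
  stainless steel: E = 200.1 GPa, ρ = 7793 kg/m³
  nickel superalloy: E = 206.2 GPa, ρ = 8340 kg/m³
  low-carbon steel: E = 202.2 GPa, ρ = 7897 kg/m³
  alumina ceramic: E = 377.0 GPa, ρ = 3828 kg/m³
  elm: E = 12.07 GPa, ρ = 720.0 kg/m³
  maraging steel: E = 190.5 GPa, ρ = 8070 kg/m³
  beryllium: M = 9.23×10⁻³
  alumina ceramic: M = 5.07×10⁻³
  elm: M = 4.82×10⁻³
  stainless steel: M = 1.82×10⁻³
  low-carbon steel: M = 1.80×10⁻³
  nickel superalloy: M = 1.72×10⁻³
  maraging steel: M = 1.71×10⁻³
The maximum is for beryllium.

beryllium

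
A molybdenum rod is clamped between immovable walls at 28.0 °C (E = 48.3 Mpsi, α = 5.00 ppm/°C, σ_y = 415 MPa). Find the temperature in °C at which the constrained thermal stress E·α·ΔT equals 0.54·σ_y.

163 °C

E = 48.3 Mpsi = 333.0 GPa.
E·α·ΔT = 224.1 MPa ⇒ ΔT = 224.1 / (333.0×10³ × 5.00×10⁻⁶) = 134.6 K.
T = 28.0 + 134.6 = 162.6 °C.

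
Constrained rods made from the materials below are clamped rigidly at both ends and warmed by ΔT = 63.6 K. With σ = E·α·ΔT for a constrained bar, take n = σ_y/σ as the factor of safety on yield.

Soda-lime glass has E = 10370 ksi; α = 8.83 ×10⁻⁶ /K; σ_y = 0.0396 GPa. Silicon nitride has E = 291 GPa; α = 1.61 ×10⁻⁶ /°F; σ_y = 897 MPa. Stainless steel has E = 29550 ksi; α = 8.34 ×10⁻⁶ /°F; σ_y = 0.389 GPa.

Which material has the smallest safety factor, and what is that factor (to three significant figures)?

With everything in SI (GPa, ×10⁻⁶/K, MPa):
  soda-lime glass: E = 71.50, α = 8.83, σ_y = 39.60 → σ = 40.2 MPa, n = 0.986
  silicon nitride: E = 291.0, α = 2.90, σ_y = 897.0 → σ = 53.6 MPa, n = 16.7
  stainless steel: E = 203.7, α = 15.0, σ_y = 389.0 → σ = 195 MPa, n = 2.00
Soda-lime glass has the lowest safety factor, n = 0.986.

soda-lime glass, n = 0.986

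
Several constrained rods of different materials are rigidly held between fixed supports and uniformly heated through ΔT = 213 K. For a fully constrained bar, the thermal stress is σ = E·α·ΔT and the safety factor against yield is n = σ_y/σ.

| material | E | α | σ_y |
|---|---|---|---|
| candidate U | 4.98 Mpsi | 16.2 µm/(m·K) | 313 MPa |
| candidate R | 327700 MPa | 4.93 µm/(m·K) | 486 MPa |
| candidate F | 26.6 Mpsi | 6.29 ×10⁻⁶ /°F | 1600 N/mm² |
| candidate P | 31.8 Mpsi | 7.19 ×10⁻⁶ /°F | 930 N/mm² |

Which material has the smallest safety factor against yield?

candidate R

With everything in SI (GPa, ×10⁻⁶/K, MPa):
  candidate U: E = 34.34, α = 16.2, σ_y = 313.0 → σ = 118 MPa, n = 2.64
  candidate R: E = 327.7, α = 4.93, σ_y = 486.0 → σ = 344 MPa, n = 1.41
  candidate F: E = 183.4, α = 11.3, σ_y = 1600 → σ = 442 MPa, n = 3.62
  candidate P: E = 219.3, α = 12.9, σ_y = 930.0 → σ = 604 MPa, n = 1.54
Candidate R has the lowest safety factor, n = 1.41.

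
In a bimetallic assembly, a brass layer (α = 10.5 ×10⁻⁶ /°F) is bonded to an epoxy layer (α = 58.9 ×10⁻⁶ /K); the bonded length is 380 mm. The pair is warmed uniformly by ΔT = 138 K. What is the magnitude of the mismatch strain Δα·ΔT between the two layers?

5.52×10⁻³

brass: α = 10.5×10⁻⁶/°F × 9/5 = 18.9×10⁻⁶/K.
Δα = |18.9 − 58.9|×10⁻⁶/K = 40.0×10⁻⁶/K.
Mismatch strain = Δα·ΔT = 40.0×10⁻⁶ × 138.0 = 5.52×10⁻³.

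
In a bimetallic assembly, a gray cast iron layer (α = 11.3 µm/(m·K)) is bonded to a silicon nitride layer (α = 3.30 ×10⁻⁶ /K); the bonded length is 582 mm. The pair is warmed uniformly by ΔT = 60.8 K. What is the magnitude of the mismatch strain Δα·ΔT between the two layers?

4.86×10⁻⁴

Δα = |11.3 − 3.30|×10⁻⁶/K = 8.00×10⁻⁶/K.
Mismatch strain = Δα·ΔT = 8.00×10⁻⁶ × 60.8 = 4.86×10⁻⁴.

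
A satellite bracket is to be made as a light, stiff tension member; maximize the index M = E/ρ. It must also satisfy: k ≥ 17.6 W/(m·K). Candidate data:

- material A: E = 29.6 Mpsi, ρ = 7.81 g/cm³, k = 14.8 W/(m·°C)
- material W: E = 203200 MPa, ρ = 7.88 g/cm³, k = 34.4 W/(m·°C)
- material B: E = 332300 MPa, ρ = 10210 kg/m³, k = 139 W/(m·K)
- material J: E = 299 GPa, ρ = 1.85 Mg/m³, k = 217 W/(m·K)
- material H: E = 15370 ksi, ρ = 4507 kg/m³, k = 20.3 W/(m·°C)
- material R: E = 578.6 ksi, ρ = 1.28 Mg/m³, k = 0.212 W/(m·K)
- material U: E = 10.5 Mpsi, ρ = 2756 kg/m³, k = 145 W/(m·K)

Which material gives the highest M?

Screen on constraints: k ≥ 17.6 W/(m·K). Survivors: material W, material B, material J, material H, material U.
Convert each candidate to consistent units, then evaluate M:
  material W: E = 203.2 GPa, ρ = 7880 kg/m³
  material B: E = 332.3 GPa, ρ = 10210 kg/m³
  material J: E = 299.0 GPa, ρ = 1850 kg/m³
  material H: E = 106.0 GPa, ρ = 4507 kg/m³
  material U: E = 72.39 GPa, ρ = 2756 kg/m³
  material J: M = 162 MN·m/kg
  material B: M = 32.5 MN·m/kg
  material U: M = 26.3 MN·m/kg
  material W: M = 25.8 MN·m/kg
  material H: M = 23.5 MN·m/kg
Material J ranks first.

material J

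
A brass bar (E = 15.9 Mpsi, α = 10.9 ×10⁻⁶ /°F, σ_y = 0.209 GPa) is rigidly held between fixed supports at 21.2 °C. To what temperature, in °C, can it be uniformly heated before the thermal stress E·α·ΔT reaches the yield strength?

118 °C

E = 15.9 Mpsi = 109.6 GPa.
α = 10.9×10⁻⁶/°F × 9/5 = 19.6×10⁻⁶/K.
σ_y = 0.209 GPa = 209.0 MPa.
E·α·ΔT = 209.0 MPa ⇒ ΔT = 209.0 / (109.6×10³ × 19.6×10⁻⁶) = 97.17 K.
T = 21.2 + 97.17 = 118.4 °C.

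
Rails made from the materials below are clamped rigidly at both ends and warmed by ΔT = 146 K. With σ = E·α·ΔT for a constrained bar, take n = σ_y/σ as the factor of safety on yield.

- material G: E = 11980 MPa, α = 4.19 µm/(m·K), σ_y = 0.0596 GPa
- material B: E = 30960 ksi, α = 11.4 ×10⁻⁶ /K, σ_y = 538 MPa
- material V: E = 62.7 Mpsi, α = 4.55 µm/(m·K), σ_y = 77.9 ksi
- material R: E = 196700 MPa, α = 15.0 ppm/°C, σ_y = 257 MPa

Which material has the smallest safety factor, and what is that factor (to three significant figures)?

material R, n = 0.597

Converting E to GPa, α to ×10⁻⁶/K, σ_y to MPa, then σ and n for each:
  material G: E = 11.98, α = 4.19, σ_y = 59.60 → σ = 7.33 MPa, n = 8.13
  material B: E = 213.5, α = 11.4, σ_y = 538.0 → σ = 355 MPa, n = 1.51
  material V: E = 432.3, α = 4.55, σ_y = 537.1 → σ = 287 MPa, n = 1.87
  material R: E = 196.7, α = 15.0, σ_y = 257.0 → σ = 431 MPa, n = 0.597
Smallest n: material R with n = 0.597.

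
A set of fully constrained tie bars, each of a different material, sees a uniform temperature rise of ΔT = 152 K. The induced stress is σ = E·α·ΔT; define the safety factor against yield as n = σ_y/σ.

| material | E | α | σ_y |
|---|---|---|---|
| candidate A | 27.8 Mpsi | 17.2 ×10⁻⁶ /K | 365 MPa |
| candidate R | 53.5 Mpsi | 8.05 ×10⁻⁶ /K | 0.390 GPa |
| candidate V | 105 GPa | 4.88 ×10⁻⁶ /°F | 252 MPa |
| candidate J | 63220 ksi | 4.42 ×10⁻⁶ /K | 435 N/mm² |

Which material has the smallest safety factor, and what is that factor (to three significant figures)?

candidate A, n = 0.728

With everything in SI (GPa, ×10⁻⁶/K, MPa):
  candidate A: E = 191.7, α = 17.2, σ_y = 365.0 → σ = 501 MPa, n = 0.728
  candidate R: E = 368.9, α = 8.05, σ_y = 390.0 → σ = 451 MPa, n = 0.864
  candidate V: E = 105.0, α = 8.78, σ_y = 252.0 → σ = 140 MPa, n = 1.80
  candidate J: E = 435.9, α = 4.42, σ_y = 435.0 → σ = 293 MPa, n = 1.49
The minimum is candidate A at n = 0.728.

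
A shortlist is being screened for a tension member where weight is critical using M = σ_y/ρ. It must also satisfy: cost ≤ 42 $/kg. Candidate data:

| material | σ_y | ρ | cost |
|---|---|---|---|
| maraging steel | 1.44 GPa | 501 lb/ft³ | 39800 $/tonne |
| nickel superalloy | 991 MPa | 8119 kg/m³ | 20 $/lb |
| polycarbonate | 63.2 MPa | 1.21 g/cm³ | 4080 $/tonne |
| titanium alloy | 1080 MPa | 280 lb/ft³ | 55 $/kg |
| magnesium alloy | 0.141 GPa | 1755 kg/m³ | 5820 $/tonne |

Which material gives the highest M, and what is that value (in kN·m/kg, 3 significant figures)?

maraging steel, M = 179 kN·m/kg

Screen on constraints: cost ≤ 42 $/kg. Survivors: maraging steel, polycarbonate, magnesium alloy.
Convert each candidate to consistent units, then evaluate M:
  maraging steel: σ_y = 1440 MPa, ρ = 8025 kg/m³
  polycarbonate: σ_y = 63.20 MPa, ρ = 1210 kg/m³
  magnesium alloy: σ_y = 141.0 MPa, ρ = 1755 kg/m³
  maraging steel: M = 179 kN·m/kg
  magnesium alloy: M = 80.3 kN·m/kg
  polycarbonate: M = 52.2 kN·m/kg
The maximum is for maraging steel.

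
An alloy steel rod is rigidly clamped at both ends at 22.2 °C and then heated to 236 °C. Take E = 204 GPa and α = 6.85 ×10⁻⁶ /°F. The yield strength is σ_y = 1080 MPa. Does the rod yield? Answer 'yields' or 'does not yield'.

does not yield

α = 6.85×10⁻⁶/°F × 9/5 = 12.3×10⁻⁶/K.
ΔT = 213.8 K. Constrained thermal stress σ = E·α·ΔT = 204.0×10³ MPa × 12.3×10⁻⁶ × 213.8 = 538 MPa (compressive).
Compare to σ_y = 1080 MPa: σ < σ_y, so it does not yield.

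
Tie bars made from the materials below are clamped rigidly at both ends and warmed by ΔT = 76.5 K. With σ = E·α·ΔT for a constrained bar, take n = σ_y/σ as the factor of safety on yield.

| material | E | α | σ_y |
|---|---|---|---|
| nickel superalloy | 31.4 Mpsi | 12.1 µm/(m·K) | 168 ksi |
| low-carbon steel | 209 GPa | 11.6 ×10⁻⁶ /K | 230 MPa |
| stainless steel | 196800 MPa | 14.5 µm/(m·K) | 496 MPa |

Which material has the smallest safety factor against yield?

In consistent units (E in GPa, α in ×10⁻⁶/K, σ_y in MPa):
  nickel superalloy: E = 216.5, α = 12.1, σ_y = 1158 → σ = 200 MPa, n = 5.78
  low-carbon steel: E = 209.0, α = 11.6, σ_y = 230.0 → σ = 185 MPa, n = 1.24
  stainless steel: E = 196.8, α = 14.5, σ_y = 496.0 → σ = 218 MPa, n = 2.27
The minimum is low-carbon steel at n = 1.24.

low-carbon steel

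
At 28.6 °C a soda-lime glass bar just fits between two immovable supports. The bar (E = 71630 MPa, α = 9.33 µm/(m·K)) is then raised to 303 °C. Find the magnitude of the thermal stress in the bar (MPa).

183 MPa

E = 71630 MPa = 71.63 GPa.
ΔT = 274.4 K. Constrained thermal stress σ = E·α·ΔT = 71.63×10³ MPa × 9.33×10⁻⁶ × 274.4 = 183 MPa (compressive).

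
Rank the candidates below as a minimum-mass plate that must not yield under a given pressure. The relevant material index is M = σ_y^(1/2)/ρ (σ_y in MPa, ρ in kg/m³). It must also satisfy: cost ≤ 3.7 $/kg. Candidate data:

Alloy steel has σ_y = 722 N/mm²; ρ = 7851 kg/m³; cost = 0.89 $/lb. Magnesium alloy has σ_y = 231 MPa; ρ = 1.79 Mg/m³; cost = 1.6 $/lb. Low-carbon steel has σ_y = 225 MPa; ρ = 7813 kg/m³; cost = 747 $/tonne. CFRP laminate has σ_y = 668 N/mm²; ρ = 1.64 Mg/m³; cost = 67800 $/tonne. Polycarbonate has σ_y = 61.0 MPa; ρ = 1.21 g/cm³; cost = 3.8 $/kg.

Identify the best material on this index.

Screen on constraints: cost ≤ 3.7 $/kg. Survivors: alloy steel, magnesium alloy, low-carbon steel.
Convert each candidate to consistent units, then evaluate M:
  alloy steel: σ_y = 722.0 MPa, ρ = 7851 kg/m³
  magnesium alloy: σ_y = 231.0 MPa, ρ = 1790 kg/m³
  low-carbon steel: σ_y = 225.0 MPa, ρ = 7813 kg/m³
  magnesium alloy: M = 8.49×10⁻³
  alloy steel: M = 3.42×10⁻³
  low-carbon steel: M = 1.92×10⁻³
Magnesium alloy has the largest M.

magnesium alloy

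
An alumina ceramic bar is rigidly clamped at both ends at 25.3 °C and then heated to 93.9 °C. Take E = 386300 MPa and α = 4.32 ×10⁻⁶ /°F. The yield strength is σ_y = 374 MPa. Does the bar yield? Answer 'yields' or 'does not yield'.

does not yield

E = 386300 MPa = 386.3 GPa.
α = 4.32×10⁻⁶/°F × 9/5 = 7.78×10⁻⁶/K.
ΔT = 68.60 K. Constrained thermal stress σ = E·α·ΔT = 386.3×10³ MPa × 7.78×10⁻⁶ × 68.60 = 206 MPa (compressive).
Compare to σ_y = 374 MPa: σ < σ_y, so it does not yield.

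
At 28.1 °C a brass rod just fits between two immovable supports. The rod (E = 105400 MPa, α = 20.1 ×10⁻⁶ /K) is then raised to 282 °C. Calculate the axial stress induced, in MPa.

538 MPa

E = 105400 MPa = 105.4 GPa.
ΔT = 253.9 K. Constrained thermal stress σ = E·α·ΔT = 105.4×10³ MPa × 20.1×10⁻⁶ × 253.9 = 538 MPa (compressive).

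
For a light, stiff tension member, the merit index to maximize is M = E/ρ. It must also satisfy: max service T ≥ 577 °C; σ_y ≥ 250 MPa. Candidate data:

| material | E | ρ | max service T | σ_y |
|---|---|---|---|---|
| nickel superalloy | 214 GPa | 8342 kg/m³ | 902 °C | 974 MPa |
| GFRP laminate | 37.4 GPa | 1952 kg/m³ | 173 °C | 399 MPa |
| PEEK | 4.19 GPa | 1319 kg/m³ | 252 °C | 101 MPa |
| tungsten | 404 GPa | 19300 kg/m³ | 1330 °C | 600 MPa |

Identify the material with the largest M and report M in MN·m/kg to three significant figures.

Screen on constraints: max service T ≥ 577 °C; σ_y ≥ 250 MPa. Survivors: nickel superalloy, tungsten.
Computing M directly (units already consistent):
  nickel superalloy: M = 25.7 MN·m/kg
  tungsten: M = 20.9 MN·m/kg
Highest index: nickel superalloy.

nickel superalloy, M = 25.7 MN·m/kg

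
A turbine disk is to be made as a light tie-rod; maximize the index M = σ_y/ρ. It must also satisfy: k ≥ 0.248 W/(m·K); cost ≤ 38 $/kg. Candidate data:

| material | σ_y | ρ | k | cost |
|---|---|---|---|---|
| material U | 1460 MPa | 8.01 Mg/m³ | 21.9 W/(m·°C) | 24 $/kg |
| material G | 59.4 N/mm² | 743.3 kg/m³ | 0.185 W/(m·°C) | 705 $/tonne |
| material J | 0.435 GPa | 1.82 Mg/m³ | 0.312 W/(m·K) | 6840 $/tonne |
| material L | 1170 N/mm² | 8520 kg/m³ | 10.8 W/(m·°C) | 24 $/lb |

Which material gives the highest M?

material J

Screen on constraints: k ≥ 0.248 W/(m·K); cost ≤ 38 $/kg. Survivors: material U, material J.
Normalizing units and computing the index:
  material U: σ_y = 1460 MPa, ρ = 8010 kg/m³
  material J: σ_y = 435.0 MPa, ρ = 1820 kg/m³
  material J: M = 239 kN·m/kg
  material U: M = 182 kN·m/kg
Material J has the largest M.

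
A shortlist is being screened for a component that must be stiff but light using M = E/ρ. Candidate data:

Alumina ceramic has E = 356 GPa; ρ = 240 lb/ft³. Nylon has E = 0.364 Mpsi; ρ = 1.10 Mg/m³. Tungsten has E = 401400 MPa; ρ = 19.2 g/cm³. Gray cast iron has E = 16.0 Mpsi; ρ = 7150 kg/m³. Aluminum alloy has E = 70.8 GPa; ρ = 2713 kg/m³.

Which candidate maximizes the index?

Putting every candidate on a common basis:
  alumina ceramic: E = 356.0 GPa, ρ = 3844 kg/m³
  nylon: E = 2.510 GPa, ρ = 1100 kg/m³
  tungsten: E = 401.4 GPa, ρ = 19200 kg/m³
  gray cast iron: E = 110.3 GPa, ρ = 7150 kg/m³
  aluminum alloy: E = 70.80 GPa, ρ = 2713 kg/m³
  alumina ceramic: M = 92.6 MN·m/kg
  aluminum alloy: M = 26.1 MN·m/kg
  tungsten: M = 20.9 MN·m/kg
  gray cast iron: M = 15.4 MN·m/kg
  nylon: M = 2.28 MN·m/kg
The maximum is for alumina ceramic.

alumina ceramic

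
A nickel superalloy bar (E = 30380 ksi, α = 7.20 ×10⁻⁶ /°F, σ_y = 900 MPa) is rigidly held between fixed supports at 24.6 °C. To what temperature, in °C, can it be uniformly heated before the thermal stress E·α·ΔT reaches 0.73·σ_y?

E = 30380 ksi = 209.5 GPa.
α = 7.20×10⁻⁶/°F × 9/5 = 13.0×10⁻⁶/K.
E·α·ΔT = 657.0 MPa ⇒ ΔT = 657.0 / (209.5×10³ × 13.0×10⁻⁶) = 242.0 K.
T = 24.6 + 242.0 = 266.6 °C.

267 °C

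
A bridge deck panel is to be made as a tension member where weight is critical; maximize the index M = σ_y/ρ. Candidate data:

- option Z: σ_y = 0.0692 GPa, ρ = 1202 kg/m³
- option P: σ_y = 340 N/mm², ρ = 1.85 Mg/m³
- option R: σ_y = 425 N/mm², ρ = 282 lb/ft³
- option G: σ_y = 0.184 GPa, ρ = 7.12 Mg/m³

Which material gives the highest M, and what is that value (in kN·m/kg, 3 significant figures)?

option P, M = 184 kN·m/kg

Putting every candidate on a common basis:
  option Z: σ_y = 69.20 MPa, ρ = 1202 kg/m³
  option P: σ_y = 340.0 MPa, ρ = 1850 kg/m³
  option R: σ_y = 425.0 MPa, ρ = 4517 kg/m³
  option G: σ_y = 184.0 MPa, ρ = 7120 kg/m³
  option P: M = 184 kN·m/kg
  option R: M = 94.1 kN·m/kg
  option Z: M = 57.6 kN·m/kg
  option G: M = 25.8 kN·m/kg
Option P ranks first.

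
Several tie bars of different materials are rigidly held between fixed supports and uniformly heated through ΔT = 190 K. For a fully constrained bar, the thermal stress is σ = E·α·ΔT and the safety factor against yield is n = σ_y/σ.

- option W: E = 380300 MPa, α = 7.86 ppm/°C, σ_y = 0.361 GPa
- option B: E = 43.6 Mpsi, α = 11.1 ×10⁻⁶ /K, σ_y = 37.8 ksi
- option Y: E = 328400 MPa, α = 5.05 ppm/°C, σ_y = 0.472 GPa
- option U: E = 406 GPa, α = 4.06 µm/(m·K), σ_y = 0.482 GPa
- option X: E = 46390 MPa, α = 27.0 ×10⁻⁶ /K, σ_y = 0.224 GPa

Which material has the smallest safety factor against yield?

Converting E to GPa, α to ×10⁻⁶/K, σ_y to MPa, then σ and n for each:
  option W: E = 380.3, α = 7.86, σ_y = 361.0 → σ = 568 MPa, n = 0.636
  option B: E = 300.6, α = 11.1, σ_y = 260.6 → σ = 634 MPa, n = 0.411
  option Y: E = 328.4, α = 5.05, σ_y = 472.0 → σ = 315 MPa, n = 1.50
  option U: E = 406.0, α = 4.06, σ_y = 482.0 → σ = 313 MPa, n = 1.54
  option X: E = 46.39, α = 27.0, σ_y = 224.0 → σ = 238 MPa, n = 0.941
Smallest n: option B with n = 0.411.

option B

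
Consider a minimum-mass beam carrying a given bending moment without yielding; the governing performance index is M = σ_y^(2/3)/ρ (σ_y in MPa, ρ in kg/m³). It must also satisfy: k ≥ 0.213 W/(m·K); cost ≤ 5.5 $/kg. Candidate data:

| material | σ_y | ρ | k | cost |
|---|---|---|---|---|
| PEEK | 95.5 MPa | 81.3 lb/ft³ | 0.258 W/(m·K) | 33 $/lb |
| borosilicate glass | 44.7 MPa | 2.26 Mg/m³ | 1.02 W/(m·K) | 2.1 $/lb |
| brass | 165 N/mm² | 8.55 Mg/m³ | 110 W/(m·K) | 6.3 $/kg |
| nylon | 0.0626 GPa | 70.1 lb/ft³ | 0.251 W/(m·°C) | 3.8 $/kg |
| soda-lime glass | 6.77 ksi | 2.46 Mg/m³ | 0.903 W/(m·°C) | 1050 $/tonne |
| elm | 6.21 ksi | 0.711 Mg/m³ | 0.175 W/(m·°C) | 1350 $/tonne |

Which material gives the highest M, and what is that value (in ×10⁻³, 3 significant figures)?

Screen on constraints: k ≥ 0.213 W/(m·K); cost ≤ 5.5 $/kg. Survivors: borosilicate glass, nylon, soda-lime glass.
Normalizing units and computing the index:
  borosilicate glass: σ_y = 44.70 MPa, ρ = 2260 kg/m³
  nylon: σ_y = 62.60 MPa, ρ = 1123 kg/m³
  soda-lime glass: σ_y = 46.68 MPa, ρ = 2460 kg/m³
  nylon: M = 14.0×10⁻³
  borosilicate glass: M = 5.57×10⁻³
  soda-lime glass: M = 5.27×10⁻³
Nylon ranks first.

nylon, M = 14.0×10⁻³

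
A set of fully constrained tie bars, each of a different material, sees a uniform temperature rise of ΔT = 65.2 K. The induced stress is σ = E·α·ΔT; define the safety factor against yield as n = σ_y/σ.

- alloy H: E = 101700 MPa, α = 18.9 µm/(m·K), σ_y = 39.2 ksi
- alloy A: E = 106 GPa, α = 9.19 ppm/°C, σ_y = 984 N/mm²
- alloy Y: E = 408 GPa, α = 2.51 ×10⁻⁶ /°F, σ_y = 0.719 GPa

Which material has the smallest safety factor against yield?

With everything in SI (GPa, ×10⁻⁶/K, MPa):
  alloy H: E = 101.7, α = 18.9, σ_y = 270.3 → σ = 125 MPa, n = 2.16
  alloy A: E = 106.0, α = 9.19, σ_y = 984.0 → σ = 63.5 MPa, n = 15.5
  alloy Y: E = 408.0, α = 4.52, σ_y = 719.0 → σ = 120 MPa, n = 5.98
Alloy H has the lowest safety factor, n = 2.16.

alloy H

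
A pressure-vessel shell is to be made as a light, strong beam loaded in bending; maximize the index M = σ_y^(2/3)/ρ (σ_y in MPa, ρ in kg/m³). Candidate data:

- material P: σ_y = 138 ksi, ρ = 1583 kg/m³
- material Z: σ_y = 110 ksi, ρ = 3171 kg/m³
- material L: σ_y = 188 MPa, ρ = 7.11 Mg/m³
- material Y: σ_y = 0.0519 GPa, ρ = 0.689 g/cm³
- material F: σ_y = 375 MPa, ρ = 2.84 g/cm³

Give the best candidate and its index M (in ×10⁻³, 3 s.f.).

material P, M = 61.1×10⁻³

Normalizing units and computing the index:
  material P: σ_y = 951.5 MPa, ρ = 1583 kg/m³
  material Z: σ_y = 758.4 MPa, ρ = 3171 kg/m³
  material L: σ_y = 188.0 MPa, ρ = 7110 kg/m³
  material Y: σ_y = 51.90 MPa, ρ = 689.0 kg/m³
  material F: σ_y = 375.0 MPa, ρ = 2840 kg/m³
  material P: M = 61.1×10⁻³
  material Z: M = 26.2×10⁻³
  material Y: M = 20.2×10⁻³
  material F: M = 18.3×10⁻³
  material L: M = 4.62×10⁻³
The maximum is for material P.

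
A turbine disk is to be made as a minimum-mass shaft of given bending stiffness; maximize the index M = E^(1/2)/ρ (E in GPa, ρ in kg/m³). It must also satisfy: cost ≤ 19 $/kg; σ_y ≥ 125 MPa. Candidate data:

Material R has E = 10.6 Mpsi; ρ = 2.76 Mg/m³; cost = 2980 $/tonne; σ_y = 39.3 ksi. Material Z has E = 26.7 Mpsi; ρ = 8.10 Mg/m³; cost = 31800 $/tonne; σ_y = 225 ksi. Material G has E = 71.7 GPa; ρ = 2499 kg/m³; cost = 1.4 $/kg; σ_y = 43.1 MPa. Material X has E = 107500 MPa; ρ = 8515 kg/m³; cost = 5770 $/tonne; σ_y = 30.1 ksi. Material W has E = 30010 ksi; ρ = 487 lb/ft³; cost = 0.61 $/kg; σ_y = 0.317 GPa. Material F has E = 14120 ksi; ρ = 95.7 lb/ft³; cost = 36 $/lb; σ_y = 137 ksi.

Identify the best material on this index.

material R

Screen on constraints: cost ≤ 19 $/kg; σ_y ≥ 125 MPa. Survivors: material R, material X, material W.
After converting to SI:
  material R: E = 73.08 GPa, ρ = 2760 kg/m³
  material X: E = 107.5 GPa, ρ = 8515 kg/m³
  material W: E = 206.9 GPa, ρ = 7801 kg/m³
  material R: M = 3.10×10⁻³
  material W: M = 1.84×10⁻³
  material X: M = 1.22×10⁻³
Material R ranks first.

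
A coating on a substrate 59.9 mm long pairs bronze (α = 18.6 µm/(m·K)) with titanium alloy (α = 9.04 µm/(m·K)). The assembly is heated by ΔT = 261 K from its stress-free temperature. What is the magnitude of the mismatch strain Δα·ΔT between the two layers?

2.50×10⁻³

Δα = |18.6 − 9.04|×10⁻⁶/K = 9.56×10⁻⁶/K.
Mismatch strain = Δα·ΔT = 9.56×10⁻⁶ × 261.0 = 2.50×10⁻³.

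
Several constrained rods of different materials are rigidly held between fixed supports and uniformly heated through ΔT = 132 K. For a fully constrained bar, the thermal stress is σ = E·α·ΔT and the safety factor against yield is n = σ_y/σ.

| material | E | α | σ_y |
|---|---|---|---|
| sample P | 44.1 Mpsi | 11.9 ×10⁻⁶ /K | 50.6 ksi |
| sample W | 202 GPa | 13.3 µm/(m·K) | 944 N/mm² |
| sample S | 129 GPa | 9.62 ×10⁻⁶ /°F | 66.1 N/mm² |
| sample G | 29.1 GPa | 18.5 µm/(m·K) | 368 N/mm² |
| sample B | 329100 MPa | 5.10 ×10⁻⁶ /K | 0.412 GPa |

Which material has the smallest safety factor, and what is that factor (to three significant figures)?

sample S, n = 0.224

Per material, after unit conversion:
  sample P: E = 304.1, α = 11.9, σ_y = 348.9 → σ = 478 MPa, n = 0.730
  sample W: E = 202.0, α = 13.3, σ_y = 944.0 → σ = 355 MPa, n = 2.66
  sample S: E = 129.0, α = 17.3, σ_y = 66.10 → σ = 295 MPa, n = 0.224
  sample G: E = 29.10, α = 18.5, σ_y = 368.0 → σ = 71.1 MPa, n = 5.18
  sample B: E = 329.1, α = 5.10, σ_y = 412.0 → σ = 222 MPa, n = 1.86
Smallest n: sample S with n = 0.224.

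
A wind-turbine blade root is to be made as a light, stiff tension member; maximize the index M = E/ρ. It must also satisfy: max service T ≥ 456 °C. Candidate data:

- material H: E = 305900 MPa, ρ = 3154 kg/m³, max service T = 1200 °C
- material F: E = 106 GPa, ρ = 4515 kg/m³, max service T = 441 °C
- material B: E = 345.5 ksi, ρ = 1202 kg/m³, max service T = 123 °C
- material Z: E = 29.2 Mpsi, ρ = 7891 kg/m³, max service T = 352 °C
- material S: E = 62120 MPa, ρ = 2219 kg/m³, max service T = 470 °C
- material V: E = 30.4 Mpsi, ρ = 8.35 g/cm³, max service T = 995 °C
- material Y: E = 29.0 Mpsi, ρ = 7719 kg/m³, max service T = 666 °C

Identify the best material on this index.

Screen on constraints: max service T ≥ 456 °C. Survivors: material H, material S, material V, material Y.
After converting to SI:
  material H: E = 305.9 GPa, ρ = 3154 kg/m³
  material S: E = 62.12 GPa, ρ = 2219 kg/m³
  material V: E = 209.6 GPa, ρ = 8350 kg/m³
  material Y: E = 199.9 GPa, ρ = 7719 kg/m³
  material H: M = 97.0 MN·m/kg
  material S: M = 28.0 MN·m/kg
  material Y: M = 25.9 MN·m/kg
  material V: M = 25.1 MN·m/kg
Highest index: material H.

material H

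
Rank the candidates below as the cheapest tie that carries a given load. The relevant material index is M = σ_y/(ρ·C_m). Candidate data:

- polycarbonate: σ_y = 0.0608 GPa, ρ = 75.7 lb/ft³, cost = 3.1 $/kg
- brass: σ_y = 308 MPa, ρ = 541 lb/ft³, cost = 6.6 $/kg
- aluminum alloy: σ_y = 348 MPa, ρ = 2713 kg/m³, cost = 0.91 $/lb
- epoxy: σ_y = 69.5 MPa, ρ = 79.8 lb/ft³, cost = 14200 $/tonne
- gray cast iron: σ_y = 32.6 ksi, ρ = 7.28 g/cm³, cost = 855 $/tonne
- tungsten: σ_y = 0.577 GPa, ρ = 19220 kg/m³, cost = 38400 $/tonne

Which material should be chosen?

Putting every candidate on a common basis:
  polycarbonate: σ_y = 60.80 MPa, ρ = 1213 kg/m³, cost = 3.100 $/kg
  brass: σ_y = 308.0 MPa, ρ = 8666 kg/m³, cost = 6.600 $/kg
  aluminum alloy: σ_y = 348.0 MPa, ρ = 2713 kg/m³, cost = 2.006 $/kg
  epoxy: σ_y = 69.50 MPa, ρ = 1278 kg/m³, cost = 14.20 $/kg
  gray cast iron: σ_y = 224.8 MPa, ρ = 7280 kg/m³, cost = 0.8550 $/kg
  tungsten: σ_y = 577.0 MPa, ρ = 19220 kg/m³, cost = 38.40 $/kg
  aluminum alloy: M = 63.9 kN·m per $
  gray cast iron: M = 36.1 kN·m per $
  polycarbonate: M = 16.2 kN·m per $
  brass: M = 5.39 kN·m per $
  epoxy: M = 3.83 kN·m per $
  tungsten: M = 0.782 kN·m per $
Aluminum alloy ranks first.

aluminum alloy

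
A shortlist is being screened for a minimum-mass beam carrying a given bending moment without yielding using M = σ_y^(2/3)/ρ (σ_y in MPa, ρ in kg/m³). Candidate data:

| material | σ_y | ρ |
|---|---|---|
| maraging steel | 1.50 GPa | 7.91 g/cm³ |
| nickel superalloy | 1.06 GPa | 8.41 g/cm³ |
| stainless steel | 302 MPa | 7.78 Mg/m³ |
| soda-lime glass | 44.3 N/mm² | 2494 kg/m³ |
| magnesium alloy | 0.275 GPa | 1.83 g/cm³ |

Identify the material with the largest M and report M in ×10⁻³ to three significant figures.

magnesium alloy, M = 23.1×10⁻³

In SI units:
  maraging steel: σ_y = 1500 MPa, ρ = 7910 kg/m³
  nickel superalloy: σ_y = 1060 MPa, ρ = 8410 kg/m³
  stainless steel: σ_y = 302.0 MPa, ρ = 7780 kg/m³
  soda-lime glass: σ_y = 44.30 MPa, ρ = 2494 kg/m³
  magnesium alloy: σ_y = 275.0 MPa, ρ = 1830 kg/m³
  magnesium alloy: M = 23.1×10⁻³
  maraging steel: M = 16.6×10⁻³
  nickel superalloy: M = 12.4×10⁻³
  stainless steel: M = 5.79×10⁻³
  soda-lime glass: M = 5.02×10⁻³
Highest index: magnesium alloy.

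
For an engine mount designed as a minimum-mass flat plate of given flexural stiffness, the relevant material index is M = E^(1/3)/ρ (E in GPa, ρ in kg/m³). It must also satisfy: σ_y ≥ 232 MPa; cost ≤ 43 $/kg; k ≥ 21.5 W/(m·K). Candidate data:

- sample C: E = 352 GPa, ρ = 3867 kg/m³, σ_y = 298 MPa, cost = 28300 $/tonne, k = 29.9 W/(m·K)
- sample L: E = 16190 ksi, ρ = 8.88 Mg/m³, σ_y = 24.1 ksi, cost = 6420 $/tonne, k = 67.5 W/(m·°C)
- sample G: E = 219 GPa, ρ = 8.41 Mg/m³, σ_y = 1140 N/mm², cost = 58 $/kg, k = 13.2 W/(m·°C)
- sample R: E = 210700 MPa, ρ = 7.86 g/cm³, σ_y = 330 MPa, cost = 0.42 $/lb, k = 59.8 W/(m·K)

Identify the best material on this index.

sample C

Screen on constraints: σ_y ≥ 232 MPa; cost ≤ 43 $/kg; k ≥ 21.5 W/(m·K). Survivors: sample C, sample R.
Convert each candidate to consistent units, then evaluate M:
  sample C: E = 352.0 GPa, ρ = 3867 kg/m³
  sample R: E = 210.7 GPa, ρ = 7860 kg/m³
  sample C: M = 1.83×10⁻³
  sample R: M = 0.757×10⁻³
The maximum is for sample C.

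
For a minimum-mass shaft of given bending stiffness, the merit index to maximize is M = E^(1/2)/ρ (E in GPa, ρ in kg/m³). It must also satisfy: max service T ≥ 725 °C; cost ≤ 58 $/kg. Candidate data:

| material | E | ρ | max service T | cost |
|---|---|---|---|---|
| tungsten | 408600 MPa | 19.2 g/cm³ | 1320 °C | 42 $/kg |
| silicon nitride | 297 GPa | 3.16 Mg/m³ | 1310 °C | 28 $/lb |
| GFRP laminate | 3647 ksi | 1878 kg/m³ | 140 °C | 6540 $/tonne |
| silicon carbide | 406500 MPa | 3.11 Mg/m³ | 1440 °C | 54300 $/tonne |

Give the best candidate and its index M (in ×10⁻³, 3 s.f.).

Screen on constraints: max service T ≥ 725 °C; cost ≤ 58 $/kg. Survivors: tungsten, silicon carbide.
Putting every candidate on a common basis:
  tungsten: E = 408.6 GPa, ρ = 19200 kg/m³
  silicon carbide: E = 406.5 GPa, ρ = 3110 kg/m³
  silicon carbide: M = 6.48×10⁻³
  tungsten: M = 1.05×10⁻³
Highest index: silicon carbide.

silicon carbide, M = 6.48×10⁻³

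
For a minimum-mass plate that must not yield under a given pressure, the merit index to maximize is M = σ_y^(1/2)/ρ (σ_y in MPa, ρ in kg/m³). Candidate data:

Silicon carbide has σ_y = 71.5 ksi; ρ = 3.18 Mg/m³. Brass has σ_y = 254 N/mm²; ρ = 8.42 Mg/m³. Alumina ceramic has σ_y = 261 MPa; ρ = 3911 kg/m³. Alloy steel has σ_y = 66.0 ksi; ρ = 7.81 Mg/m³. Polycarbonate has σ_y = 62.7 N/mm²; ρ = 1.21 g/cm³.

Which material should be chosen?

silicon carbide

In SI units:
  silicon carbide: σ_y = 493.0 MPa, ρ = 3180 kg/m³
  brass: σ_y = 254.0 MPa, ρ = 8420 kg/m³
  alumina ceramic: σ_y = 261.0 MPa, ρ = 3911 kg/m³
  alloy steel: σ_y = 455.1 MPa, ρ = 7810 kg/m³
  polycarbonate: σ_y = 62.70 MPa, ρ = 1210 kg/m³
  silicon carbide: M = 6.98×10⁻³
  polycarbonate: M = 6.54×10⁻³
  alumina ceramic: M = 4.13×10⁻³
  alloy steel: M = 2.73×10⁻³
  brass: M = 1.89×10⁻³
Highest index: silicon carbide.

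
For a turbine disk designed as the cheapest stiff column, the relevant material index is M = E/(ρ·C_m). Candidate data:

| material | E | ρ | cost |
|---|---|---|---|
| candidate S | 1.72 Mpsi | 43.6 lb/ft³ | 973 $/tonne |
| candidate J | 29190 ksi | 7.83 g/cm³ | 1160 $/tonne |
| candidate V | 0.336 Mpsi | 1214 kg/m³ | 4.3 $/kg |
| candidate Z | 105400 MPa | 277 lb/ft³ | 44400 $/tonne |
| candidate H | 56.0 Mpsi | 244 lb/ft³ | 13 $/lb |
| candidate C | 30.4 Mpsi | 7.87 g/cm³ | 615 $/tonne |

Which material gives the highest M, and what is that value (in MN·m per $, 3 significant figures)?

In SI units:
  candidate S: E = 11.86 GPa, ρ = 698.4 kg/m³, cost = 0.9730 $/kg
  candidate J: E = 201.3 GPa, ρ = 7830 kg/m³, cost = 1.160 $/kg
  candidate V: E = 2.317 GPa, ρ = 1214 kg/m³, cost = 4.300 $/kg
  candidate Z: E = 105.4 GPa, ρ = 4437 kg/m³, cost = 44.40 $/kg
  candidate H: E = 386.1 GPa, ρ = 3909 kg/m³, cost = 28.66 $/kg
  candidate C: E = 209.6 GPa, ρ = 7870 kg/m³, cost = 0.6150 $/kg
  candidate C: M = 43.3 MN·m per $
  candidate J: M = 22.2 MN·m per $
  candidate S: M = 17.5 MN·m per $
  candidate H: M = 3.45 MN·m per $
  candidate Z: M = 0.535 MN·m per $
  candidate V: M = 0.444 MN·m per $
Candidate C has the largest M.

candidate C, M = 43.3 MN·m per $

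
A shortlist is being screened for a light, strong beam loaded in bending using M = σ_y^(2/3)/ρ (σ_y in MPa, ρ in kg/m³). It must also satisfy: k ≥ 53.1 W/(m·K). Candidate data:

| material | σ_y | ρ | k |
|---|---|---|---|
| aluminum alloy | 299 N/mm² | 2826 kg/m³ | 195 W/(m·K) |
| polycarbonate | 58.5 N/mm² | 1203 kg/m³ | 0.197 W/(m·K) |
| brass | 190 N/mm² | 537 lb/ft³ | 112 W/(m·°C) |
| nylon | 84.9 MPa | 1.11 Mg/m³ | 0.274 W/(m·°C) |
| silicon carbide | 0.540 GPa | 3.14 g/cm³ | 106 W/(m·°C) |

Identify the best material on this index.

Screen on constraints: k ≥ 53.1 W/(m·K). Survivors: aluminum alloy, brass, silicon carbide.
After converting to SI:
  aluminum alloy: σ_y = 299.0 MPa, ρ = 2826 kg/m³
  brass: σ_y = 190.0 MPa, ρ = 8602 kg/m³
  silicon carbide: σ_y = 540.0 MPa, ρ = 3140 kg/m³
  silicon carbide: M = 21.1×10⁻³
  aluminum alloy: M = 15.8×10⁻³
  brass: M = 3.84×10⁻³
Silicon carbide has the largest M.

silicon carbide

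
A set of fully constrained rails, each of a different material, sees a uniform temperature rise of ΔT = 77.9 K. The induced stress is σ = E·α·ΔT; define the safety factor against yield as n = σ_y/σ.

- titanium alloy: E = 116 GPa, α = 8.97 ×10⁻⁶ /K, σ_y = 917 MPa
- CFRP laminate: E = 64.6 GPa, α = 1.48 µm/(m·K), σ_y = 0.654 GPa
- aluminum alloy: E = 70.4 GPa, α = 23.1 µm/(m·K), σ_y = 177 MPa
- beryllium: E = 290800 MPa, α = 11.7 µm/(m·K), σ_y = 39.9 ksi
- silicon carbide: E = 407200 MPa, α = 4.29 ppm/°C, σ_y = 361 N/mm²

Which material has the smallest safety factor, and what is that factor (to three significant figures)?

beryllium, n = 1.04

Converting E to GPa, α to ×10⁻⁶/K, σ_y to MPa, then σ and n for each:
  titanium alloy: E = 116.0, α = 8.97, σ_y = 917.0 → σ = 81.1 MPa, n = 11.3
  CFRP laminate: E = 64.60, α = 1.48, σ_y = 654.0 → σ = 7.45 MPa, n = 87.8
  aluminum alloy: E = 70.40, α = 23.1, σ_y = 177.0 → σ = 127 MPa, n = 1.40
  beryllium: E = 290.8, α = 11.7, σ_y = 275.1 → σ = 265 MPa, n = 1.04
  silicon carbide: E = 407.2, α = 4.29, σ_y = 361.0 → σ = 136 MPa, n = 2.65
Beryllium has the lowest safety factor, n = 1.04.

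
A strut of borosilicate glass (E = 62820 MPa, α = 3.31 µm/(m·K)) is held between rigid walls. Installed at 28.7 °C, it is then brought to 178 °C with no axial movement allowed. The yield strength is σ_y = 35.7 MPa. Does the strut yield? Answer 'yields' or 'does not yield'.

E = 62820 MPa = 62.82 GPa.
ΔT = 149.3 K. Constrained thermal stress σ = E·α·ΔT = 62.82×10³ MPa × 3.31×10⁻⁶ × 149.3 = 31.0 MPa (compressive).
Compare to σ_y = 35.7 MPa: σ < σ_y, so it does not yield.

does not yield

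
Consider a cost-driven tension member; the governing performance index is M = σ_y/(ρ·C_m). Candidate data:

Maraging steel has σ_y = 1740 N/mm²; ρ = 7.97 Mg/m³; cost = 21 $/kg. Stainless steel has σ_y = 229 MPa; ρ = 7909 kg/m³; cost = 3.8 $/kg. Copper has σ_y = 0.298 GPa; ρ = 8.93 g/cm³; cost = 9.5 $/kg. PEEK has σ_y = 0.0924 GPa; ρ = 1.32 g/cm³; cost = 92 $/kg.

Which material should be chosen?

maraging steel

Normalizing units and computing the index:
  maraging steel: σ_y = 1740 MPa, ρ = 7970 kg/m³, cost = 21.00 $/kg
  stainless steel: σ_y = 229.0 MPa, ρ = 7909 kg/m³, cost = 3.800 $/kg
  copper: σ_y = 298.0 MPa, ρ = 8930 kg/m³, cost = 9.500 $/kg
  PEEK: σ_y = 92.40 MPa, ρ = 1320 kg/m³, cost = 92.00 $/kg
  maraging steel: M = 10.4 kN·m per $
  stainless steel: M = 7.62 kN·m per $
  copper: M = 3.51 kN·m per $
  PEEK: M = 0.761 kN·m per $
Maraging steel ranks first.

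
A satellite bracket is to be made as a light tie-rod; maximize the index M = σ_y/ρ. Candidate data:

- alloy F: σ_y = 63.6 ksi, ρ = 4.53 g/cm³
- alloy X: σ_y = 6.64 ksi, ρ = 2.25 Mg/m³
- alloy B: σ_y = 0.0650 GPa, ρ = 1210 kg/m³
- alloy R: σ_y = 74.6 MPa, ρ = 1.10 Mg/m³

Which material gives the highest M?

alloy F

Putting every candidate on a common basis:
  alloy F: σ_y = 438.5 MPa, ρ = 4530 kg/m³
  alloy X: σ_y = 45.78 MPa, ρ = 2250 kg/m³
  alloy B: σ_y = 65.00 MPa, ρ = 1210 kg/m³
  alloy R: σ_y = 74.60 MPa, ρ = 1100 kg/m³
  alloy F: M = 96.8 kN·m/kg
  alloy R: M = 67.8 kN·m/kg
  alloy B: M = 53.7 kN·m/kg
  alloy X: M = 20.3 kN·m/kg
Alloy F has the largest M.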